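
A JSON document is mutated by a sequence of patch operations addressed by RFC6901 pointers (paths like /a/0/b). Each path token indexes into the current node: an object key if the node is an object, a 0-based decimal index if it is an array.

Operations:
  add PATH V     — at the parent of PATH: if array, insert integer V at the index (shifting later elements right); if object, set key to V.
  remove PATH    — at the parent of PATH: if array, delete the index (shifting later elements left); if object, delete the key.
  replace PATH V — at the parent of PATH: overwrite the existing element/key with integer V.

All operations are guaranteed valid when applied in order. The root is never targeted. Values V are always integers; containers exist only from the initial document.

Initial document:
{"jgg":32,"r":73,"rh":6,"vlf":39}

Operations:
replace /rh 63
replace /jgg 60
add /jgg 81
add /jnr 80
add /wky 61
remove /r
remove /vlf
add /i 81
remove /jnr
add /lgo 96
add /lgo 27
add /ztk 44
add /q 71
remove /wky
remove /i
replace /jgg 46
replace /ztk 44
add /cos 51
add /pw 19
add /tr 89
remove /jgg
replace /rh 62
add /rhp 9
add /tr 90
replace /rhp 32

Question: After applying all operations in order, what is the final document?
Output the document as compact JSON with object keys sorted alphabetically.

Answer: {"cos":51,"lgo":27,"pw":19,"q":71,"rh":62,"rhp":32,"tr":90,"ztk":44}

Derivation:
After op 1 (replace /rh 63): {"jgg":32,"r":73,"rh":63,"vlf":39}
After op 2 (replace /jgg 60): {"jgg":60,"r":73,"rh":63,"vlf":39}
After op 3 (add /jgg 81): {"jgg":81,"r":73,"rh":63,"vlf":39}
After op 4 (add /jnr 80): {"jgg":81,"jnr":80,"r":73,"rh":63,"vlf":39}
After op 5 (add /wky 61): {"jgg":81,"jnr":80,"r":73,"rh":63,"vlf":39,"wky":61}
After op 6 (remove /r): {"jgg":81,"jnr":80,"rh":63,"vlf":39,"wky":61}
After op 7 (remove /vlf): {"jgg":81,"jnr":80,"rh":63,"wky":61}
After op 8 (add /i 81): {"i":81,"jgg":81,"jnr":80,"rh":63,"wky":61}
After op 9 (remove /jnr): {"i":81,"jgg":81,"rh":63,"wky":61}
After op 10 (add /lgo 96): {"i":81,"jgg":81,"lgo":96,"rh":63,"wky":61}
After op 11 (add /lgo 27): {"i":81,"jgg":81,"lgo":27,"rh":63,"wky":61}
After op 12 (add /ztk 44): {"i":81,"jgg":81,"lgo":27,"rh":63,"wky":61,"ztk":44}
After op 13 (add /q 71): {"i":81,"jgg":81,"lgo":27,"q":71,"rh":63,"wky":61,"ztk":44}
After op 14 (remove /wky): {"i":81,"jgg":81,"lgo":27,"q":71,"rh":63,"ztk":44}
After op 15 (remove /i): {"jgg":81,"lgo":27,"q":71,"rh":63,"ztk":44}
After op 16 (replace /jgg 46): {"jgg":46,"lgo":27,"q":71,"rh":63,"ztk":44}
After op 17 (replace /ztk 44): {"jgg":46,"lgo":27,"q":71,"rh":63,"ztk":44}
After op 18 (add /cos 51): {"cos":51,"jgg":46,"lgo":27,"q":71,"rh":63,"ztk":44}
After op 19 (add /pw 19): {"cos":51,"jgg":46,"lgo":27,"pw":19,"q":71,"rh":63,"ztk":44}
After op 20 (add /tr 89): {"cos":51,"jgg":46,"lgo":27,"pw":19,"q":71,"rh":63,"tr":89,"ztk":44}
After op 21 (remove /jgg): {"cos":51,"lgo":27,"pw":19,"q":71,"rh":63,"tr":89,"ztk":44}
After op 22 (replace /rh 62): {"cos":51,"lgo":27,"pw":19,"q":71,"rh":62,"tr":89,"ztk":44}
After op 23 (add /rhp 9): {"cos":51,"lgo":27,"pw":19,"q":71,"rh":62,"rhp":9,"tr":89,"ztk":44}
After op 24 (add /tr 90): {"cos":51,"lgo":27,"pw":19,"q":71,"rh":62,"rhp":9,"tr":90,"ztk":44}
After op 25 (replace /rhp 32): {"cos":51,"lgo":27,"pw":19,"q":71,"rh":62,"rhp":32,"tr":90,"ztk":44}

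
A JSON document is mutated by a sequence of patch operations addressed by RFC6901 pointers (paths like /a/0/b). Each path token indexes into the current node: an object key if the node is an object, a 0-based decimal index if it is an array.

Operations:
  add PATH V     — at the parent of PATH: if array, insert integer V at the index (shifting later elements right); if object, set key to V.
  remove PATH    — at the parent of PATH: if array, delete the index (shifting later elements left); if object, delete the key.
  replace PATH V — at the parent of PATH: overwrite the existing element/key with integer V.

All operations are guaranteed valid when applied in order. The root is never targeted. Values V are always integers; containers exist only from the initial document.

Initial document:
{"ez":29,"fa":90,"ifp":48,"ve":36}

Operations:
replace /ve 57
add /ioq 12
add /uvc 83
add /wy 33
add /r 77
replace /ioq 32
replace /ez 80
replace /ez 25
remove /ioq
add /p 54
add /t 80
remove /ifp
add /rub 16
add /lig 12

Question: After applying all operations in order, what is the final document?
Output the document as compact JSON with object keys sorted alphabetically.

Answer: {"ez":25,"fa":90,"lig":12,"p":54,"r":77,"rub":16,"t":80,"uvc":83,"ve":57,"wy":33}

Derivation:
After op 1 (replace /ve 57): {"ez":29,"fa":90,"ifp":48,"ve":57}
After op 2 (add /ioq 12): {"ez":29,"fa":90,"ifp":48,"ioq":12,"ve":57}
After op 3 (add /uvc 83): {"ez":29,"fa":90,"ifp":48,"ioq":12,"uvc":83,"ve":57}
After op 4 (add /wy 33): {"ez":29,"fa":90,"ifp":48,"ioq":12,"uvc":83,"ve":57,"wy":33}
After op 5 (add /r 77): {"ez":29,"fa":90,"ifp":48,"ioq":12,"r":77,"uvc":83,"ve":57,"wy":33}
After op 6 (replace /ioq 32): {"ez":29,"fa":90,"ifp":48,"ioq":32,"r":77,"uvc":83,"ve":57,"wy":33}
After op 7 (replace /ez 80): {"ez":80,"fa":90,"ifp":48,"ioq":32,"r":77,"uvc":83,"ve":57,"wy":33}
After op 8 (replace /ez 25): {"ez":25,"fa":90,"ifp":48,"ioq":32,"r":77,"uvc":83,"ve":57,"wy":33}
After op 9 (remove /ioq): {"ez":25,"fa":90,"ifp":48,"r":77,"uvc":83,"ve":57,"wy":33}
After op 10 (add /p 54): {"ez":25,"fa":90,"ifp":48,"p":54,"r":77,"uvc":83,"ve":57,"wy":33}
After op 11 (add /t 80): {"ez":25,"fa":90,"ifp":48,"p":54,"r":77,"t":80,"uvc":83,"ve":57,"wy":33}
After op 12 (remove /ifp): {"ez":25,"fa":90,"p":54,"r":77,"t":80,"uvc":83,"ve":57,"wy":33}
After op 13 (add /rub 16): {"ez":25,"fa":90,"p":54,"r":77,"rub":16,"t":80,"uvc":83,"ve":57,"wy":33}
After op 14 (add /lig 12): {"ez":25,"fa":90,"lig":12,"p":54,"r":77,"rub":16,"t":80,"uvc":83,"ve":57,"wy":33}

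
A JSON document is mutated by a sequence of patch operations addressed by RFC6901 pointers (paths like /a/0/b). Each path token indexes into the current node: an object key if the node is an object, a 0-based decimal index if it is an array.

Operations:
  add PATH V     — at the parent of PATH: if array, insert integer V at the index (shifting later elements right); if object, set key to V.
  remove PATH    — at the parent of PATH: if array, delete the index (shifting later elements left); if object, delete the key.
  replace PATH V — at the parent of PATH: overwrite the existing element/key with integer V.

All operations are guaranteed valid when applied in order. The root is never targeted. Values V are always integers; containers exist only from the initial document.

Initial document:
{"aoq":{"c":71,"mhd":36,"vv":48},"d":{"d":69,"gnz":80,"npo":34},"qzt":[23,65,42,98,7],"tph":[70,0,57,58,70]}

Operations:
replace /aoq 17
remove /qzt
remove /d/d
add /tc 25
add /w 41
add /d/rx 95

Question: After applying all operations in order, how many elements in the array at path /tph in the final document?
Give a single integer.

After op 1 (replace /aoq 17): {"aoq":17,"d":{"d":69,"gnz":80,"npo":34},"qzt":[23,65,42,98,7],"tph":[70,0,57,58,70]}
After op 2 (remove /qzt): {"aoq":17,"d":{"d":69,"gnz":80,"npo":34},"tph":[70,0,57,58,70]}
After op 3 (remove /d/d): {"aoq":17,"d":{"gnz":80,"npo":34},"tph":[70,0,57,58,70]}
After op 4 (add /tc 25): {"aoq":17,"d":{"gnz":80,"npo":34},"tc":25,"tph":[70,0,57,58,70]}
After op 5 (add /w 41): {"aoq":17,"d":{"gnz":80,"npo":34},"tc":25,"tph":[70,0,57,58,70],"w":41}
After op 6 (add /d/rx 95): {"aoq":17,"d":{"gnz":80,"npo":34,"rx":95},"tc":25,"tph":[70,0,57,58,70],"w":41}
Size at path /tph: 5

Answer: 5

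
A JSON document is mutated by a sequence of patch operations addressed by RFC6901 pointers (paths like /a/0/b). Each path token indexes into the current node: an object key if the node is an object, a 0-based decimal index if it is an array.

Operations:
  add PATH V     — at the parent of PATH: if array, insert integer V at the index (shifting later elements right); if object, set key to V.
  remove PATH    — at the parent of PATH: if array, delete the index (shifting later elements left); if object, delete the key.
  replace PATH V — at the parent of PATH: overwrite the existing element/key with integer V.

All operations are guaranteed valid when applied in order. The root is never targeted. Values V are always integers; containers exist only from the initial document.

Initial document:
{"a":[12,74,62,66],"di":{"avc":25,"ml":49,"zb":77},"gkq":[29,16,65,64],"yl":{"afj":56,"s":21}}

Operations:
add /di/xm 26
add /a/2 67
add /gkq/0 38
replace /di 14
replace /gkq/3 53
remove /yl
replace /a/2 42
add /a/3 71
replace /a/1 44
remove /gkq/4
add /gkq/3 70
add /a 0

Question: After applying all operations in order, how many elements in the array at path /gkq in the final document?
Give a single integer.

After op 1 (add /di/xm 26): {"a":[12,74,62,66],"di":{"avc":25,"ml":49,"xm":26,"zb":77},"gkq":[29,16,65,64],"yl":{"afj":56,"s":21}}
After op 2 (add /a/2 67): {"a":[12,74,67,62,66],"di":{"avc":25,"ml":49,"xm":26,"zb":77},"gkq":[29,16,65,64],"yl":{"afj":56,"s":21}}
After op 3 (add /gkq/0 38): {"a":[12,74,67,62,66],"di":{"avc":25,"ml":49,"xm":26,"zb":77},"gkq":[38,29,16,65,64],"yl":{"afj":56,"s":21}}
After op 4 (replace /di 14): {"a":[12,74,67,62,66],"di":14,"gkq":[38,29,16,65,64],"yl":{"afj":56,"s":21}}
After op 5 (replace /gkq/3 53): {"a":[12,74,67,62,66],"di":14,"gkq":[38,29,16,53,64],"yl":{"afj":56,"s":21}}
After op 6 (remove /yl): {"a":[12,74,67,62,66],"di":14,"gkq":[38,29,16,53,64]}
After op 7 (replace /a/2 42): {"a":[12,74,42,62,66],"di":14,"gkq":[38,29,16,53,64]}
After op 8 (add /a/3 71): {"a":[12,74,42,71,62,66],"di":14,"gkq":[38,29,16,53,64]}
After op 9 (replace /a/1 44): {"a":[12,44,42,71,62,66],"di":14,"gkq":[38,29,16,53,64]}
After op 10 (remove /gkq/4): {"a":[12,44,42,71,62,66],"di":14,"gkq":[38,29,16,53]}
After op 11 (add /gkq/3 70): {"a":[12,44,42,71,62,66],"di":14,"gkq":[38,29,16,70,53]}
After op 12 (add /a 0): {"a":0,"di":14,"gkq":[38,29,16,70,53]}
Size at path /gkq: 5

Answer: 5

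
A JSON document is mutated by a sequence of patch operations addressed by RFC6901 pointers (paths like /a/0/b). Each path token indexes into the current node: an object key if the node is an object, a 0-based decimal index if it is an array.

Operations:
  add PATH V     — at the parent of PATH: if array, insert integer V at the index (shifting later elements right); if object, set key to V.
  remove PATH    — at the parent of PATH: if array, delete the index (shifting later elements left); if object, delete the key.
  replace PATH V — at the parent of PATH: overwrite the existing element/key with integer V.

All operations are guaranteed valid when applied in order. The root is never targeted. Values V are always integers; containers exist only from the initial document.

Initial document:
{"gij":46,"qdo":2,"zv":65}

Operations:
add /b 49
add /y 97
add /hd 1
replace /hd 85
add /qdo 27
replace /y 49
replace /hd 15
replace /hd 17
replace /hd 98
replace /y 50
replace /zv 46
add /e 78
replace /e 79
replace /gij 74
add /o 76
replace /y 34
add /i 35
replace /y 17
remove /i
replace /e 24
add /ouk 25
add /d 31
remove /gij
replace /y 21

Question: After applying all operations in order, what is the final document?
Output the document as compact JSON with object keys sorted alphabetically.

Answer: {"b":49,"d":31,"e":24,"hd":98,"o":76,"ouk":25,"qdo":27,"y":21,"zv":46}

Derivation:
After op 1 (add /b 49): {"b":49,"gij":46,"qdo":2,"zv":65}
After op 2 (add /y 97): {"b":49,"gij":46,"qdo":2,"y":97,"zv":65}
After op 3 (add /hd 1): {"b":49,"gij":46,"hd":1,"qdo":2,"y":97,"zv":65}
After op 4 (replace /hd 85): {"b":49,"gij":46,"hd":85,"qdo":2,"y":97,"zv":65}
After op 5 (add /qdo 27): {"b":49,"gij":46,"hd":85,"qdo":27,"y":97,"zv":65}
After op 6 (replace /y 49): {"b":49,"gij":46,"hd":85,"qdo":27,"y":49,"zv":65}
After op 7 (replace /hd 15): {"b":49,"gij":46,"hd":15,"qdo":27,"y":49,"zv":65}
After op 8 (replace /hd 17): {"b":49,"gij":46,"hd":17,"qdo":27,"y":49,"zv":65}
After op 9 (replace /hd 98): {"b":49,"gij":46,"hd":98,"qdo":27,"y":49,"zv":65}
After op 10 (replace /y 50): {"b":49,"gij":46,"hd":98,"qdo":27,"y":50,"zv":65}
After op 11 (replace /zv 46): {"b":49,"gij":46,"hd":98,"qdo":27,"y":50,"zv":46}
After op 12 (add /e 78): {"b":49,"e":78,"gij":46,"hd":98,"qdo":27,"y":50,"zv":46}
After op 13 (replace /e 79): {"b":49,"e":79,"gij":46,"hd":98,"qdo":27,"y":50,"zv":46}
After op 14 (replace /gij 74): {"b":49,"e":79,"gij":74,"hd":98,"qdo":27,"y":50,"zv":46}
After op 15 (add /o 76): {"b":49,"e":79,"gij":74,"hd":98,"o":76,"qdo":27,"y":50,"zv":46}
After op 16 (replace /y 34): {"b":49,"e":79,"gij":74,"hd":98,"o":76,"qdo":27,"y":34,"zv":46}
After op 17 (add /i 35): {"b":49,"e":79,"gij":74,"hd":98,"i":35,"o":76,"qdo":27,"y":34,"zv":46}
After op 18 (replace /y 17): {"b":49,"e":79,"gij":74,"hd":98,"i":35,"o":76,"qdo":27,"y":17,"zv":46}
After op 19 (remove /i): {"b":49,"e":79,"gij":74,"hd":98,"o":76,"qdo":27,"y":17,"zv":46}
After op 20 (replace /e 24): {"b":49,"e":24,"gij":74,"hd":98,"o":76,"qdo":27,"y":17,"zv":46}
After op 21 (add /ouk 25): {"b":49,"e":24,"gij":74,"hd":98,"o":76,"ouk":25,"qdo":27,"y":17,"zv":46}
After op 22 (add /d 31): {"b":49,"d":31,"e":24,"gij":74,"hd":98,"o":76,"ouk":25,"qdo":27,"y":17,"zv":46}
After op 23 (remove /gij): {"b":49,"d":31,"e":24,"hd":98,"o":76,"ouk":25,"qdo":27,"y":17,"zv":46}
After op 24 (replace /y 21): {"b":49,"d":31,"e":24,"hd":98,"o":76,"ouk":25,"qdo":27,"y":21,"zv":46}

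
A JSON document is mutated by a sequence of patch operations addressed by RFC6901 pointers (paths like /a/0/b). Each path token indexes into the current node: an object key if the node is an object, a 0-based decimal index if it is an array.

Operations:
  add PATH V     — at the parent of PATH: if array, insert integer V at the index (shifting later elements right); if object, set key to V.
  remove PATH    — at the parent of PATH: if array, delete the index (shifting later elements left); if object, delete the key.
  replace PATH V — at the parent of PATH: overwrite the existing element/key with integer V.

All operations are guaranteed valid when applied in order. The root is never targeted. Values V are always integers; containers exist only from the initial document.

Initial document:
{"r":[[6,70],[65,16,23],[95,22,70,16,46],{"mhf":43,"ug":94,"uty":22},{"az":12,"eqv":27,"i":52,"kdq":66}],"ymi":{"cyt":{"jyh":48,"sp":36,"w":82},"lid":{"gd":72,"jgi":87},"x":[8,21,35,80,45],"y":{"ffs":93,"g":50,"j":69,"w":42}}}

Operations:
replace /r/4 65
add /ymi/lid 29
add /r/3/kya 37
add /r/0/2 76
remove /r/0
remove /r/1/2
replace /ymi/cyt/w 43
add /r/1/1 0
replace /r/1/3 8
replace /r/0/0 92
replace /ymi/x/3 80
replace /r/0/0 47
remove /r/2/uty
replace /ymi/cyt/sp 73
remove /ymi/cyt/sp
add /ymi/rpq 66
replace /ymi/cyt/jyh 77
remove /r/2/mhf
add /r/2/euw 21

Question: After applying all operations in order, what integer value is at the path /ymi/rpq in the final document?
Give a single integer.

Answer: 66

Derivation:
After op 1 (replace /r/4 65): {"r":[[6,70],[65,16,23],[95,22,70,16,46],{"mhf":43,"ug":94,"uty":22},65],"ymi":{"cyt":{"jyh":48,"sp":36,"w":82},"lid":{"gd":72,"jgi":87},"x":[8,21,35,80,45],"y":{"ffs":93,"g":50,"j":69,"w":42}}}
After op 2 (add /ymi/lid 29): {"r":[[6,70],[65,16,23],[95,22,70,16,46],{"mhf":43,"ug":94,"uty":22},65],"ymi":{"cyt":{"jyh":48,"sp":36,"w":82},"lid":29,"x":[8,21,35,80,45],"y":{"ffs":93,"g":50,"j":69,"w":42}}}
After op 3 (add /r/3/kya 37): {"r":[[6,70],[65,16,23],[95,22,70,16,46],{"kya":37,"mhf":43,"ug":94,"uty":22},65],"ymi":{"cyt":{"jyh":48,"sp":36,"w":82},"lid":29,"x":[8,21,35,80,45],"y":{"ffs":93,"g":50,"j":69,"w":42}}}
After op 4 (add /r/0/2 76): {"r":[[6,70,76],[65,16,23],[95,22,70,16,46],{"kya":37,"mhf":43,"ug":94,"uty":22},65],"ymi":{"cyt":{"jyh":48,"sp":36,"w":82},"lid":29,"x":[8,21,35,80,45],"y":{"ffs":93,"g":50,"j":69,"w":42}}}
After op 5 (remove /r/0): {"r":[[65,16,23],[95,22,70,16,46],{"kya":37,"mhf":43,"ug":94,"uty":22},65],"ymi":{"cyt":{"jyh":48,"sp":36,"w":82},"lid":29,"x":[8,21,35,80,45],"y":{"ffs":93,"g":50,"j":69,"w":42}}}
After op 6 (remove /r/1/2): {"r":[[65,16,23],[95,22,16,46],{"kya":37,"mhf":43,"ug":94,"uty":22},65],"ymi":{"cyt":{"jyh":48,"sp":36,"w":82},"lid":29,"x":[8,21,35,80,45],"y":{"ffs":93,"g":50,"j":69,"w":42}}}
After op 7 (replace /ymi/cyt/w 43): {"r":[[65,16,23],[95,22,16,46],{"kya":37,"mhf":43,"ug":94,"uty":22},65],"ymi":{"cyt":{"jyh":48,"sp":36,"w":43},"lid":29,"x":[8,21,35,80,45],"y":{"ffs":93,"g":50,"j":69,"w":42}}}
After op 8 (add /r/1/1 0): {"r":[[65,16,23],[95,0,22,16,46],{"kya":37,"mhf":43,"ug":94,"uty":22},65],"ymi":{"cyt":{"jyh":48,"sp":36,"w":43},"lid":29,"x":[8,21,35,80,45],"y":{"ffs":93,"g":50,"j":69,"w":42}}}
After op 9 (replace /r/1/3 8): {"r":[[65,16,23],[95,0,22,8,46],{"kya":37,"mhf":43,"ug":94,"uty":22},65],"ymi":{"cyt":{"jyh":48,"sp":36,"w":43},"lid":29,"x":[8,21,35,80,45],"y":{"ffs":93,"g":50,"j":69,"w":42}}}
After op 10 (replace /r/0/0 92): {"r":[[92,16,23],[95,0,22,8,46],{"kya":37,"mhf":43,"ug":94,"uty":22},65],"ymi":{"cyt":{"jyh":48,"sp":36,"w":43},"lid":29,"x":[8,21,35,80,45],"y":{"ffs":93,"g":50,"j":69,"w":42}}}
After op 11 (replace /ymi/x/3 80): {"r":[[92,16,23],[95,0,22,8,46],{"kya":37,"mhf":43,"ug":94,"uty":22},65],"ymi":{"cyt":{"jyh":48,"sp":36,"w":43},"lid":29,"x":[8,21,35,80,45],"y":{"ffs":93,"g":50,"j":69,"w":42}}}
After op 12 (replace /r/0/0 47): {"r":[[47,16,23],[95,0,22,8,46],{"kya":37,"mhf":43,"ug":94,"uty":22},65],"ymi":{"cyt":{"jyh":48,"sp":36,"w":43},"lid":29,"x":[8,21,35,80,45],"y":{"ffs":93,"g":50,"j":69,"w":42}}}
After op 13 (remove /r/2/uty): {"r":[[47,16,23],[95,0,22,8,46],{"kya":37,"mhf":43,"ug":94},65],"ymi":{"cyt":{"jyh":48,"sp":36,"w":43},"lid":29,"x":[8,21,35,80,45],"y":{"ffs":93,"g":50,"j":69,"w":42}}}
After op 14 (replace /ymi/cyt/sp 73): {"r":[[47,16,23],[95,0,22,8,46],{"kya":37,"mhf":43,"ug":94},65],"ymi":{"cyt":{"jyh":48,"sp":73,"w":43},"lid":29,"x":[8,21,35,80,45],"y":{"ffs":93,"g":50,"j":69,"w":42}}}
After op 15 (remove /ymi/cyt/sp): {"r":[[47,16,23],[95,0,22,8,46],{"kya":37,"mhf":43,"ug":94},65],"ymi":{"cyt":{"jyh":48,"w":43},"lid":29,"x":[8,21,35,80,45],"y":{"ffs":93,"g":50,"j":69,"w":42}}}
After op 16 (add /ymi/rpq 66): {"r":[[47,16,23],[95,0,22,8,46],{"kya":37,"mhf":43,"ug":94},65],"ymi":{"cyt":{"jyh":48,"w":43},"lid":29,"rpq":66,"x":[8,21,35,80,45],"y":{"ffs":93,"g":50,"j":69,"w":42}}}
After op 17 (replace /ymi/cyt/jyh 77): {"r":[[47,16,23],[95,0,22,8,46],{"kya":37,"mhf":43,"ug":94},65],"ymi":{"cyt":{"jyh":77,"w":43},"lid":29,"rpq":66,"x":[8,21,35,80,45],"y":{"ffs":93,"g":50,"j":69,"w":42}}}
After op 18 (remove /r/2/mhf): {"r":[[47,16,23],[95,0,22,8,46],{"kya":37,"ug":94},65],"ymi":{"cyt":{"jyh":77,"w":43},"lid":29,"rpq":66,"x":[8,21,35,80,45],"y":{"ffs":93,"g":50,"j":69,"w":42}}}
After op 19 (add /r/2/euw 21): {"r":[[47,16,23],[95,0,22,8,46],{"euw":21,"kya":37,"ug":94},65],"ymi":{"cyt":{"jyh":77,"w":43},"lid":29,"rpq":66,"x":[8,21,35,80,45],"y":{"ffs":93,"g":50,"j":69,"w":42}}}
Value at /ymi/rpq: 66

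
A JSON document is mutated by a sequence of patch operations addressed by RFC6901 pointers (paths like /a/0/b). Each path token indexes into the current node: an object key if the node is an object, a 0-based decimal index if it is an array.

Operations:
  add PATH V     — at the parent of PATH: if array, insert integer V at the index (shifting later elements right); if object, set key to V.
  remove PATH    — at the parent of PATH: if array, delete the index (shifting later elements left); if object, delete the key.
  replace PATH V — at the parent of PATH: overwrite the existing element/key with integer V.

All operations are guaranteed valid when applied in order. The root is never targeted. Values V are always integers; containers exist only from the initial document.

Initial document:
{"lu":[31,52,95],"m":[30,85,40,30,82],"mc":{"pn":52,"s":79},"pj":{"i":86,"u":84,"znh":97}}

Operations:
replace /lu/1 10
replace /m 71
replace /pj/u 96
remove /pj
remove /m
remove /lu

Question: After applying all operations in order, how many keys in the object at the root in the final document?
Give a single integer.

After op 1 (replace /lu/1 10): {"lu":[31,10,95],"m":[30,85,40,30,82],"mc":{"pn":52,"s":79},"pj":{"i":86,"u":84,"znh":97}}
After op 2 (replace /m 71): {"lu":[31,10,95],"m":71,"mc":{"pn":52,"s":79},"pj":{"i":86,"u":84,"znh":97}}
After op 3 (replace /pj/u 96): {"lu":[31,10,95],"m":71,"mc":{"pn":52,"s":79},"pj":{"i":86,"u":96,"znh":97}}
After op 4 (remove /pj): {"lu":[31,10,95],"m":71,"mc":{"pn":52,"s":79}}
After op 5 (remove /m): {"lu":[31,10,95],"mc":{"pn":52,"s":79}}
After op 6 (remove /lu): {"mc":{"pn":52,"s":79}}
Size at the root: 1

Answer: 1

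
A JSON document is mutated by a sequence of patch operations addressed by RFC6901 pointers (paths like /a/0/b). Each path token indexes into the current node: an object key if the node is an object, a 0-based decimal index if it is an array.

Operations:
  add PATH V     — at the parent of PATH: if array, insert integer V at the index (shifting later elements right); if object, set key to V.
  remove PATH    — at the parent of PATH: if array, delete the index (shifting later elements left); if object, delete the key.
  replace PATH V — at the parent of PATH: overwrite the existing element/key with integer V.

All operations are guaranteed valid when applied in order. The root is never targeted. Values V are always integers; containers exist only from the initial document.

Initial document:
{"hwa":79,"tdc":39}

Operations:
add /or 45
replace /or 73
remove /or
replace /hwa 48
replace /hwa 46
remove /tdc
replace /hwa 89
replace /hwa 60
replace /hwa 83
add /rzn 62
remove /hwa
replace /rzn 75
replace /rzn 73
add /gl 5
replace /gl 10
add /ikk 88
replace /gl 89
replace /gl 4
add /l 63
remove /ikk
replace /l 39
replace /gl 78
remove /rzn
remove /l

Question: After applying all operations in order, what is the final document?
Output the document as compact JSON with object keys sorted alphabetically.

After op 1 (add /or 45): {"hwa":79,"or":45,"tdc":39}
After op 2 (replace /or 73): {"hwa":79,"or":73,"tdc":39}
After op 3 (remove /or): {"hwa":79,"tdc":39}
After op 4 (replace /hwa 48): {"hwa":48,"tdc":39}
After op 5 (replace /hwa 46): {"hwa":46,"tdc":39}
After op 6 (remove /tdc): {"hwa":46}
After op 7 (replace /hwa 89): {"hwa":89}
After op 8 (replace /hwa 60): {"hwa":60}
After op 9 (replace /hwa 83): {"hwa":83}
After op 10 (add /rzn 62): {"hwa":83,"rzn":62}
After op 11 (remove /hwa): {"rzn":62}
After op 12 (replace /rzn 75): {"rzn":75}
After op 13 (replace /rzn 73): {"rzn":73}
After op 14 (add /gl 5): {"gl":5,"rzn":73}
After op 15 (replace /gl 10): {"gl":10,"rzn":73}
After op 16 (add /ikk 88): {"gl":10,"ikk":88,"rzn":73}
After op 17 (replace /gl 89): {"gl":89,"ikk":88,"rzn":73}
After op 18 (replace /gl 4): {"gl":4,"ikk":88,"rzn":73}
After op 19 (add /l 63): {"gl":4,"ikk":88,"l":63,"rzn":73}
After op 20 (remove /ikk): {"gl":4,"l":63,"rzn":73}
After op 21 (replace /l 39): {"gl":4,"l":39,"rzn":73}
After op 22 (replace /gl 78): {"gl":78,"l":39,"rzn":73}
After op 23 (remove /rzn): {"gl":78,"l":39}
After op 24 (remove /l): {"gl":78}

Answer: {"gl":78}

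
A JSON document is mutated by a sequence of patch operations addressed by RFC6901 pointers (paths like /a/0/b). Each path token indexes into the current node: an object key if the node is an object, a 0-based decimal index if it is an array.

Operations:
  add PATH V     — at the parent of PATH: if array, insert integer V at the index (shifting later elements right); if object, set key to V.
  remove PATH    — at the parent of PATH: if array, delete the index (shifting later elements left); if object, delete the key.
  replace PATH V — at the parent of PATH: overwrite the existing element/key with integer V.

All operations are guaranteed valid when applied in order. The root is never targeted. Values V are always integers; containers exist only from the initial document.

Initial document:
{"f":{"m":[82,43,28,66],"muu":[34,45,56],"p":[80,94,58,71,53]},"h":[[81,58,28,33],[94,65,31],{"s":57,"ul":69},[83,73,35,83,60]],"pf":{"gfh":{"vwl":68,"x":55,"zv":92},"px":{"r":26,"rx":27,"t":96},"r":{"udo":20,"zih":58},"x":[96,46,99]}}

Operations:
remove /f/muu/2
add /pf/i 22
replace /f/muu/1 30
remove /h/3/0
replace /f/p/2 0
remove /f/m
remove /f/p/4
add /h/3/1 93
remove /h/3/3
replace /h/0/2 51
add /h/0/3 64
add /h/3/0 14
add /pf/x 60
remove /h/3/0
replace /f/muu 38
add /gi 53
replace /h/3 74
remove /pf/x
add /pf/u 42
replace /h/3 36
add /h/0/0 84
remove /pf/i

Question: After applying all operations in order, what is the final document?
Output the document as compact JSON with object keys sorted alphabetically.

After op 1 (remove /f/muu/2): {"f":{"m":[82,43,28,66],"muu":[34,45],"p":[80,94,58,71,53]},"h":[[81,58,28,33],[94,65,31],{"s":57,"ul":69},[83,73,35,83,60]],"pf":{"gfh":{"vwl":68,"x":55,"zv":92},"px":{"r":26,"rx":27,"t":96},"r":{"udo":20,"zih":58},"x":[96,46,99]}}
After op 2 (add /pf/i 22): {"f":{"m":[82,43,28,66],"muu":[34,45],"p":[80,94,58,71,53]},"h":[[81,58,28,33],[94,65,31],{"s":57,"ul":69},[83,73,35,83,60]],"pf":{"gfh":{"vwl":68,"x":55,"zv":92},"i":22,"px":{"r":26,"rx":27,"t":96},"r":{"udo":20,"zih":58},"x":[96,46,99]}}
After op 3 (replace /f/muu/1 30): {"f":{"m":[82,43,28,66],"muu":[34,30],"p":[80,94,58,71,53]},"h":[[81,58,28,33],[94,65,31],{"s":57,"ul":69},[83,73,35,83,60]],"pf":{"gfh":{"vwl":68,"x":55,"zv":92},"i":22,"px":{"r":26,"rx":27,"t":96},"r":{"udo":20,"zih":58},"x":[96,46,99]}}
After op 4 (remove /h/3/0): {"f":{"m":[82,43,28,66],"muu":[34,30],"p":[80,94,58,71,53]},"h":[[81,58,28,33],[94,65,31],{"s":57,"ul":69},[73,35,83,60]],"pf":{"gfh":{"vwl":68,"x":55,"zv":92},"i":22,"px":{"r":26,"rx":27,"t":96},"r":{"udo":20,"zih":58},"x":[96,46,99]}}
After op 5 (replace /f/p/2 0): {"f":{"m":[82,43,28,66],"muu":[34,30],"p":[80,94,0,71,53]},"h":[[81,58,28,33],[94,65,31],{"s":57,"ul":69},[73,35,83,60]],"pf":{"gfh":{"vwl":68,"x":55,"zv":92},"i":22,"px":{"r":26,"rx":27,"t":96},"r":{"udo":20,"zih":58},"x":[96,46,99]}}
After op 6 (remove /f/m): {"f":{"muu":[34,30],"p":[80,94,0,71,53]},"h":[[81,58,28,33],[94,65,31],{"s":57,"ul":69},[73,35,83,60]],"pf":{"gfh":{"vwl":68,"x":55,"zv":92},"i":22,"px":{"r":26,"rx":27,"t":96},"r":{"udo":20,"zih":58},"x":[96,46,99]}}
After op 7 (remove /f/p/4): {"f":{"muu":[34,30],"p":[80,94,0,71]},"h":[[81,58,28,33],[94,65,31],{"s":57,"ul":69},[73,35,83,60]],"pf":{"gfh":{"vwl":68,"x":55,"zv":92},"i":22,"px":{"r":26,"rx":27,"t":96},"r":{"udo":20,"zih":58},"x":[96,46,99]}}
After op 8 (add /h/3/1 93): {"f":{"muu":[34,30],"p":[80,94,0,71]},"h":[[81,58,28,33],[94,65,31],{"s":57,"ul":69},[73,93,35,83,60]],"pf":{"gfh":{"vwl":68,"x":55,"zv":92},"i":22,"px":{"r":26,"rx":27,"t":96},"r":{"udo":20,"zih":58},"x":[96,46,99]}}
After op 9 (remove /h/3/3): {"f":{"muu":[34,30],"p":[80,94,0,71]},"h":[[81,58,28,33],[94,65,31],{"s":57,"ul":69},[73,93,35,60]],"pf":{"gfh":{"vwl":68,"x":55,"zv":92},"i":22,"px":{"r":26,"rx":27,"t":96},"r":{"udo":20,"zih":58},"x":[96,46,99]}}
After op 10 (replace /h/0/2 51): {"f":{"muu":[34,30],"p":[80,94,0,71]},"h":[[81,58,51,33],[94,65,31],{"s":57,"ul":69},[73,93,35,60]],"pf":{"gfh":{"vwl":68,"x":55,"zv":92},"i":22,"px":{"r":26,"rx":27,"t":96},"r":{"udo":20,"zih":58},"x":[96,46,99]}}
After op 11 (add /h/0/3 64): {"f":{"muu":[34,30],"p":[80,94,0,71]},"h":[[81,58,51,64,33],[94,65,31],{"s":57,"ul":69},[73,93,35,60]],"pf":{"gfh":{"vwl":68,"x":55,"zv":92},"i":22,"px":{"r":26,"rx":27,"t":96},"r":{"udo":20,"zih":58},"x":[96,46,99]}}
After op 12 (add /h/3/0 14): {"f":{"muu":[34,30],"p":[80,94,0,71]},"h":[[81,58,51,64,33],[94,65,31],{"s":57,"ul":69},[14,73,93,35,60]],"pf":{"gfh":{"vwl":68,"x":55,"zv":92},"i":22,"px":{"r":26,"rx":27,"t":96},"r":{"udo":20,"zih":58},"x":[96,46,99]}}
After op 13 (add /pf/x 60): {"f":{"muu":[34,30],"p":[80,94,0,71]},"h":[[81,58,51,64,33],[94,65,31],{"s":57,"ul":69},[14,73,93,35,60]],"pf":{"gfh":{"vwl":68,"x":55,"zv":92},"i":22,"px":{"r":26,"rx":27,"t":96},"r":{"udo":20,"zih":58},"x":60}}
After op 14 (remove /h/3/0): {"f":{"muu":[34,30],"p":[80,94,0,71]},"h":[[81,58,51,64,33],[94,65,31],{"s":57,"ul":69},[73,93,35,60]],"pf":{"gfh":{"vwl":68,"x":55,"zv":92},"i":22,"px":{"r":26,"rx":27,"t":96},"r":{"udo":20,"zih":58},"x":60}}
After op 15 (replace /f/muu 38): {"f":{"muu":38,"p":[80,94,0,71]},"h":[[81,58,51,64,33],[94,65,31],{"s":57,"ul":69},[73,93,35,60]],"pf":{"gfh":{"vwl":68,"x":55,"zv":92},"i":22,"px":{"r":26,"rx":27,"t":96},"r":{"udo":20,"zih":58},"x":60}}
After op 16 (add /gi 53): {"f":{"muu":38,"p":[80,94,0,71]},"gi":53,"h":[[81,58,51,64,33],[94,65,31],{"s":57,"ul":69},[73,93,35,60]],"pf":{"gfh":{"vwl":68,"x":55,"zv":92},"i":22,"px":{"r":26,"rx":27,"t":96},"r":{"udo":20,"zih":58},"x":60}}
After op 17 (replace /h/3 74): {"f":{"muu":38,"p":[80,94,0,71]},"gi":53,"h":[[81,58,51,64,33],[94,65,31],{"s":57,"ul":69},74],"pf":{"gfh":{"vwl":68,"x":55,"zv":92},"i":22,"px":{"r":26,"rx":27,"t":96},"r":{"udo":20,"zih":58},"x":60}}
After op 18 (remove /pf/x): {"f":{"muu":38,"p":[80,94,0,71]},"gi":53,"h":[[81,58,51,64,33],[94,65,31],{"s":57,"ul":69},74],"pf":{"gfh":{"vwl":68,"x":55,"zv":92},"i":22,"px":{"r":26,"rx":27,"t":96},"r":{"udo":20,"zih":58}}}
After op 19 (add /pf/u 42): {"f":{"muu":38,"p":[80,94,0,71]},"gi":53,"h":[[81,58,51,64,33],[94,65,31],{"s":57,"ul":69},74],"pf":{"gfh":{"vwl":68,"x":55,"zv":92},"i":22,"px":{"r":26,"rx":27,"t":96},"r":{"udo":20,"zih":58},"u":42}}
After op 20 (replace /h/3 36): {"f":{"muu":38,"p":[80,94,0,71]},"gi":53,"h":[[81,58,51,64,33],[94,65,31],{"s":57,"ul":69},36],"pf":{"gfh":{"vwl":68,"x":55,"zv":92},"i":22,"px":{"r":26,"rx":27,"t":96},"r":{"udo":20,"zih":58},"u":42}}
After op 21 (add /h/0/0 84): {"f":{"muu":38,"p":[80,94,0,71]},"gi":53,"h":[[84,81,58,51,64,33],[94,65,31],{"s":57,"ul":69},36],"pf":{"gfh":{"vwl":68,"x":55,"zv":92},"i":22,"px":{"r":26,"rx":27,"t":96},"r":{"udo":20,"zih":58},"u":42}}
After op 22 (remove /pf/i): {"f":{"muu":38,"p":[80,94,0,71]},"gi":53,"h":[[84,81,58,51,64,33],[94,65,31],{"s":57,"ul":69},36],"pf":{"gfh":{"vwl":68,"x":55,"zv":92},"px":{"r":26,"rx":27,"t":96},"r":{"udo":20,"zih":58},"u":42}}

Answer: {"f":{"muu":38,"p":[80,94,0,71]},"gi":53,"h":[[84,81,58,51,64,33],[94,65,31],{"s":57,"ul":69},36],"pf":{"gfh":{"vwl":68,"x":55,"zv":92},"px":{"r":26,"rx":27,"t":96},"r":{"udo":20,"zih":58},"u":42}}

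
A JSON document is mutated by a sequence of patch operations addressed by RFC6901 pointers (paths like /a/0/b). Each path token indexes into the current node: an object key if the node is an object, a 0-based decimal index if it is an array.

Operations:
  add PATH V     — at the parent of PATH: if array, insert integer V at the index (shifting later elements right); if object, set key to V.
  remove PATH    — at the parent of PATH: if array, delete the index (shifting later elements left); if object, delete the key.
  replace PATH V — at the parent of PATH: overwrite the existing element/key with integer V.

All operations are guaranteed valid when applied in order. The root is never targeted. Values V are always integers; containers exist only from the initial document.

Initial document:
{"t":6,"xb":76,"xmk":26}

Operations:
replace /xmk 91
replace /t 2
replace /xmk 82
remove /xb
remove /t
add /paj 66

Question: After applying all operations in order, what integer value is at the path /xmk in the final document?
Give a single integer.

Answer: 82

Derivation:
After op 1 (replace /xmk 91): {"t":6,"xb":76,"xmk":91}
After op 2 (replace /t 2): {"t":2,"xb":76,"xmk":91}
After op 3 (replace /xmk 82): {"t":2,"xb":76,"xmk":82}
After op 4 (remove /xb): {"t":2,"xmk":82}
After op 5 (remove /t): {"xmk":82}
After op 6 (add /paj 66): {"paj":66,"xmk":82}
Value at /xmk: 82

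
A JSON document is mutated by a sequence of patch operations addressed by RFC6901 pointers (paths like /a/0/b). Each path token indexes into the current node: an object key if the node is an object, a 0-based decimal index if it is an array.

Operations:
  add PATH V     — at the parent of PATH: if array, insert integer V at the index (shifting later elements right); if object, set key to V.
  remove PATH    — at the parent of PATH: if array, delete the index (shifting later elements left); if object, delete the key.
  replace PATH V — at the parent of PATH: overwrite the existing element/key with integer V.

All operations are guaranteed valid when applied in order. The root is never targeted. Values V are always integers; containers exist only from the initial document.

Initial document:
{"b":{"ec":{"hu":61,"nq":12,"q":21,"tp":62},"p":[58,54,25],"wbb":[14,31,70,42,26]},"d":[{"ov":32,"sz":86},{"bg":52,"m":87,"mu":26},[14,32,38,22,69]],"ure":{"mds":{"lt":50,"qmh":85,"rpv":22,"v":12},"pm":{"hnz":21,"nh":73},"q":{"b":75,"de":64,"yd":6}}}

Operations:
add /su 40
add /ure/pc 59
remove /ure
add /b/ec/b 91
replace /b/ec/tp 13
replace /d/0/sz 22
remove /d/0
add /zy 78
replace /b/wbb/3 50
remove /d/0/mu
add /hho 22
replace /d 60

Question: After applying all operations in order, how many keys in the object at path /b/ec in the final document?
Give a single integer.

Answer: 5

Derivation:
After op 1 (add /su 40): {"b":{"ec":{"hu":61,"nq":12,"q":21,"tp":62},"p":[58,54,25],"wbb":[14,31,70,42,26]},"d":[{"ov":32,"sz":86},{"bg":52,"m":87,"mu":26},[14,32,38,22,69]],"su":40,"ure":{"mds":{"lt":50,"qmh":85,"rpv":22,"v":12},"pm":{"hnz":21,"nh":73},"q":{"b":75,"de":64,"yd":6}}}
After op 2 (add /ure/pc 59): {"b":{"ec":{"hu":61,"nq":12,"q":21,"tp":62},"p":[58,54,25],"wbb":[14,31,70,42,26]},"d":[{"ov":32,"sz":86},{"bg":52,"m":87,"mu":26},[14,32,38,22,69]],"su":40,"ure":{"mds":{"lt":50,"qmh":85,"rpv":22,"v":12},"pc":59,"pm":{"hnz":21,"nh":73},"q":{"b":75,"de":64,"yd":6}}}
After op 3 (remove /ure): {"b":{"ec":{"hu":61,"nq":12,"q":21,"tp":62},"p":[58,54,25],"wbb":[14,31,70,42,26]},"d":[{"ov":32,"sz":86},{"bg":52,"m":87,"mu":26},[14,32,38,22,69]],"su":40}
After op 4 (add /b/ec/b 91): {"b":{"ec":{"b":91,"hu":61,"nq":12,"q":21,"tp":62},"p":[58,54,25],"wbb":[14,31,70,42,26]},"d":[{"ov":32,"sz":86},{"bg":52,"m":87,"mu":26},[14,32,38,22,69]],"su":40}
After op 5 (replace /b/ec/tp 13): {"b":{"ec":{"b":91,"hu":61,"nq":12,"q":21,"tp":13},"p":[58,54,25],"wbb":[14,31,70,42,26]},"d":[{"ov":32,"sz":86},{"bg":52,"m":87,"mu":26},[14,32,38,22,69]],"su":40}
After op 6 (replace /d/0/sz 22): {"b":{"ec":{"b":91,"hu":61,"nq":12,"q":21,"tp":13},"p":[58,54,25],"wbb":[14,31,70,42,26]},"d":[{"ov":32,"sz":22},{"bg":52,"m":87,"mu":26},[14,32,38,22,69]],"su":40}
After op 7 (remove /d/0): {"b":{"ec":{"b":91,"hu":61,"nq":12,"q":21,"tp":13},"p":[58,54,25],"wbb":[14,31,70,42,26]},"d":[{"bg":52,"m":87,"mu":26},[14,32,38,22,69]],"su":40}
After op 8 (add /zy 78): {"b":{"ec":{"b":91,"hu":61,"nq":12,"q":21,"tp":13},"p":[58,54,25],"wbb":[14,31,70,42,26]},"d":[{"bg":52,"m":87,"mu":26},[14,32,38,22,69]],"su":40,"zy":78}
After op 9 (replace /b/wbb/3 50): {"b":{"ec":{"b":91,"hu":61,"nq":12,"q":21,"tp":13},"p":[58,54,25],"wbb":[14,31,70,50,26]},"d":[{"bg":52,"m":87,"mu":26},[14,32,38,22,69]],"su":40,"zy":78}
After op 10 (remove /d/0/mu): {"b":{"ec":{"b":91,"hu":61,"nq":12,"q":21,"tp":13},"p":[58,54,25],"wbb":[14,31,70,50,26]},"d":[{"bg":52,"m":87},[14,32,38,22,69]],"su":40,"zy":78}
After op 11 (add /hho 22): {"b":{"ec":{"b":91,"hu":61,"nq":12,"q":21,"tp":13},"p":[58,54,25],"wbb":[14,31,70,50,26]},"d":[{"bg":52,"m":87},[14,32,38,22,69]],"hho":22,"su":40,"zy":78}
After op 12 (replace /d 60): {"b":{"ec":{"b":91,"hu":61,"nq":12,"q":21,"tp":13},"p":[58,54,25],"wbb":[14,31,70,50,26]},"d":60,"hho":22,"su":40,"zy":78}
Size at path /b/ec: 5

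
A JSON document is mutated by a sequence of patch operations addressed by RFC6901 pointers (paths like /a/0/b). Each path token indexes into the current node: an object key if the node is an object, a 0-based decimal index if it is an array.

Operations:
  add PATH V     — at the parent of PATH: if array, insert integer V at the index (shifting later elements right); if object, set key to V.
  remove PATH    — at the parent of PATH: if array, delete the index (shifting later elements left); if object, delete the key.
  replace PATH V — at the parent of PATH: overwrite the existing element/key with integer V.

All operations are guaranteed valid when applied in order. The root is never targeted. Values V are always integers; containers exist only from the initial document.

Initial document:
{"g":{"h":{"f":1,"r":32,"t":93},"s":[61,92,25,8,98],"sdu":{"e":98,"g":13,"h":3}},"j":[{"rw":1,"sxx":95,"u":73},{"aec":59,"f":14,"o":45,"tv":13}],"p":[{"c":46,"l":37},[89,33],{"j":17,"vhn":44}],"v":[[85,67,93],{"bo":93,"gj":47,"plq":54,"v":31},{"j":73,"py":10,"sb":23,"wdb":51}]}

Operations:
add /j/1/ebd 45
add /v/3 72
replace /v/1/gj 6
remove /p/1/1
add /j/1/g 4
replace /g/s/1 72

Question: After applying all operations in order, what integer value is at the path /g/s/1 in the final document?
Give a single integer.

After op 1 (add /j/1/ebd 45): {"g":{"h":{"f":1,"r":32,"t":93},"s":[61,92,25,8,98],"sdu":{"e":98,"g":13,"h":3}},"j":[{"rw":1,"sxx":95,"u":73},{"aec":59,"ebd":45,"f":14,"o":45,"tv":13}],"p":[{"c":46,"l":37},[89,33],{"j":17,"vhn":44}],"v":[[85,67,93],{"bo":93,"gj":47,"plq":54,"v":31},{"j":73,"py":10,"sb":23,"wdb":51}]}
After op 2 (add /v/3 72): {"g":{"h":{"f":1,"r":32,"t":93},"s":[61,92,25,8,98],"sdu":{"e":98,"g":13,"h":3}},"j":[{"rw":1,"sxx":95,"u":73},{"aec":59,"ebd":45,"f":14,"o":45,"tv":13}],"p":[{"c":46,"l":37},[89,33],{"j":17,"vhn":44}],"v":[[85,67,93],{"bo":93,"gj":47,"plq":54,"v":31},{"j":73,"py":10,"sb":23,"wdb":51},72]}
After op 3 (replace /v/1/gj 6): {"g":{"h":{"f":1,"r":32,"t":93},"s":[61,92,25,8,98],"sdu":{"e":98,"g":13,"h":3}},"j":[{"rw":1,"sxx":95,"u":73},{"aec":59,"ebd":45,"f":14,"o":45,"tv":13}],"p":[{"c":46,"l":37},[89,33],{"j":17,"vhn":44}],"v":[[85,67,93],{"bo":93,"gj":6,"plq":54,"v":31},{"j":73,"py":10,"sb":23,"wdb":51},72]}
After op 4 (remove /p/1/1): {"g":{"h":{"f":1,"r":32,"t":93},"s":[61,92,25,8,98],"sdu":{"e":98,"g":13,"h":3}},"j":[{"rw":1,"sxx":95,"u":73},{"aec":59,"ebd":45,"f":14,"o":45,"tv":13}],"p":[{"c":46,"l":37},[89],{"j":17,"vhn":44}],"v":[[85,67,93],{"bo":93,"gj":6,"plq":54,"v":31},{"j":73,"py":10,"sb":23,"wdb":51},72]}
After op 5 (add /j/1/g 4): {"g":{"h":{"f":1,"r":32,"t":93},"s":[61,92,25,8,98],"sdu":{"e":98,"g":13,"h":3}},"j":[{"rw":1,"sxx":95,"u":73},{"aec":59,"ebd":45,"f":14,"g":4,"o":45,"tv":13}],"p":[{"c":46,"l":37},[89],{"j":17,"vhn":44}],"v":[[85,67,93],{"bo":93,"gj":6,"plq":54,"v":31},{"j":73,"py":10,"sb":23,"wdb":51},72]}
After op 6 (replace /g/s/1 72): {"g":{"h":{"f":1,"r":32,"t":93},"s":[61,72,25,8,98],"sdu":{"e":98,"g":13,"h":3}},"j":[{"rw":1,"sxx":95,"u":73},{"aec":59,"ebd":45,"f":14,"g":4,"o":45,"tv":13}],"p":[{"c":46,"l":37},[89],{"j":17,"vhn":44}],"v":[[85,67,93],{"bo":93,"gj":6,"plq":54,"v":31},{"j":73,"py":10,"sb":23,"wdb":51},72]}
Value at /g/s/1: 72

Answer: 72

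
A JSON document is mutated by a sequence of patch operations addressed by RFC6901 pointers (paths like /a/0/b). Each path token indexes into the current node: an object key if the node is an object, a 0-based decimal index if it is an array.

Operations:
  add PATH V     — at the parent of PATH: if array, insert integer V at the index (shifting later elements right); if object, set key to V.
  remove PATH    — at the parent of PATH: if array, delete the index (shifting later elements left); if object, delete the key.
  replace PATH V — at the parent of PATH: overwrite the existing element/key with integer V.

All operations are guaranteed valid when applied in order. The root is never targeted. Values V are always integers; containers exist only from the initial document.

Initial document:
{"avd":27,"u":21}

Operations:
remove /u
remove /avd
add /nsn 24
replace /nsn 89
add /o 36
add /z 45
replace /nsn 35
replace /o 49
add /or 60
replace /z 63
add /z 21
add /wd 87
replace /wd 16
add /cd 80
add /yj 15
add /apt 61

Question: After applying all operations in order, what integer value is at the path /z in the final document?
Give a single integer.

Answer: 21

Derivation:
After op 1 (remove /u): {"avd":27}
After op 2 (remove /avd): {}
After op 3 (add /nsn 24): {"nsn":24}
After op 4 (replace /nsn 89): {"nsn":89}
After op 5 (add /o 36): {"nsn":89,"o":36}
After op 6 (add /z 45): {"nsn":89,"o":36,"z":45}
After op 7 (replace /nsn 35): {"nsn":35,"o":36,"z":45}
After op 8 (replace /o 49): {"nsn":35,"o":49,"z":45}
After op 9 (add /or 60): {"nsn":35,"o":49,"or":60,"z":45}
After op 10 (replace /z 63): {"nsn":35,"o":49,"or":60,"z":63}
After op 11 (add /z 21): {"nsn":35,"o":49,"or":60,"z":21}
After op 12 (add /wd 87): {"nsn":35,"o":49,"or":60,"wd":87,"z":21}
After op 13 (replace /wd 16): {"nsn":35,"o":49,"or":60,"wd":16,"z":21}
After op 14 (add /cd 80): {"cd":80,"nsn":35,"o":49,"or":60,"wd":16,"z":21}
After op 15 (add /yj 15): {"cd":80,"nsn":35,"o":49,"or":60,"wd":16,"yj":15,"z":21}
After op 16 (add /apt 61): {"apt":61,"cd":80,"nsn":35,"o":49,"or":60,"wd":16,"yj":15,"z":21}
Value at /z: 21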